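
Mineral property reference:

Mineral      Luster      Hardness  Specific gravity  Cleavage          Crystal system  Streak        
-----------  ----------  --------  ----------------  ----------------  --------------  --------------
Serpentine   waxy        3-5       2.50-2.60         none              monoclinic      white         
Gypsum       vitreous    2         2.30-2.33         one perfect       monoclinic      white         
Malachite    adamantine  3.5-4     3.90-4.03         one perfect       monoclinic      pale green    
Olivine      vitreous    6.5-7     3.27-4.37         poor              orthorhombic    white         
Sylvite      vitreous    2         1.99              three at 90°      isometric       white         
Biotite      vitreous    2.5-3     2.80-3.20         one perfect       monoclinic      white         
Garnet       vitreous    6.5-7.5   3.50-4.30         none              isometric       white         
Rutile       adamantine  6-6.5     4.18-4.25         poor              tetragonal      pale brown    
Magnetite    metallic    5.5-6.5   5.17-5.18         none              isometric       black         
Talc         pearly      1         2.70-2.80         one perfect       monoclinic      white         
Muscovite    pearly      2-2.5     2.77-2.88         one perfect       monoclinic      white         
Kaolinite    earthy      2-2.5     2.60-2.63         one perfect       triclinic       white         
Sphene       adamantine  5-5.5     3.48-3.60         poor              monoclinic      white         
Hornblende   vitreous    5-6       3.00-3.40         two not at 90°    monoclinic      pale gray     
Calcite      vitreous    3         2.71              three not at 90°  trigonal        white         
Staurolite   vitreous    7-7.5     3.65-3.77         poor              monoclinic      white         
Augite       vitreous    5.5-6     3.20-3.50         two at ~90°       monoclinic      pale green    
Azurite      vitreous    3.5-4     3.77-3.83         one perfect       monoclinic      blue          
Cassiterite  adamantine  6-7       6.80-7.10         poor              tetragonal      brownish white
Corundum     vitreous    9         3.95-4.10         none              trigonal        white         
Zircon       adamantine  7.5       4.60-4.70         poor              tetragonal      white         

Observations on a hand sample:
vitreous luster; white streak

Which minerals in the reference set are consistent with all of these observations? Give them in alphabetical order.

Biotite, Calcite, Corundum, Garnet, Gypsum, Olivine, Staurolite, Sylvite

Vitreous luster: Gypsum, Olivine, Sylvite, Biotite, Garnet, Hornblende, Calcite, Staurolite, Augite, Azurite, Corundum remain.
White streak is inconsistent with Hornblende, Augite, Azurite.
Remaining candidates: Biotite, Calcite, Corundum, Garnet, Gypsum, Olivine, Staurolite, Sylvite.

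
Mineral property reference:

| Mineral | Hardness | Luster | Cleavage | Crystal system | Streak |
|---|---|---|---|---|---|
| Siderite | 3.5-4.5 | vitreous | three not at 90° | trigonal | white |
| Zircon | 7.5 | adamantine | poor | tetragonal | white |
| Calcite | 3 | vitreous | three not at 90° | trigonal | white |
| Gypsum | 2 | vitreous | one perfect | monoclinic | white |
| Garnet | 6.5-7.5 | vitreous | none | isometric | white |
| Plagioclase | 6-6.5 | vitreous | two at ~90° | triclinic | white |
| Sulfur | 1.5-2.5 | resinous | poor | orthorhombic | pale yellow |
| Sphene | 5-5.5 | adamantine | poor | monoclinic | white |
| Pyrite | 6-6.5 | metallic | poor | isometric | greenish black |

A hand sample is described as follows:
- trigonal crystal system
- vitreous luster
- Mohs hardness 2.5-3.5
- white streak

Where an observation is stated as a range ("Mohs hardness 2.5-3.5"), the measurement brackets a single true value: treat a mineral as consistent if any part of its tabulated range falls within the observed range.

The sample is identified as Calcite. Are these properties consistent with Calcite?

Trigonal crystal system — matches Calcite (trigonal system).
Vitreous luster — matches Calcite (vitreous luster).
Mohs hardness 2.5-3.5 — matches Calcite (hardness 3).
White streak — matches Calcite (white streak).
Every observed property is compatible with the reference values for Calcite.

Consistent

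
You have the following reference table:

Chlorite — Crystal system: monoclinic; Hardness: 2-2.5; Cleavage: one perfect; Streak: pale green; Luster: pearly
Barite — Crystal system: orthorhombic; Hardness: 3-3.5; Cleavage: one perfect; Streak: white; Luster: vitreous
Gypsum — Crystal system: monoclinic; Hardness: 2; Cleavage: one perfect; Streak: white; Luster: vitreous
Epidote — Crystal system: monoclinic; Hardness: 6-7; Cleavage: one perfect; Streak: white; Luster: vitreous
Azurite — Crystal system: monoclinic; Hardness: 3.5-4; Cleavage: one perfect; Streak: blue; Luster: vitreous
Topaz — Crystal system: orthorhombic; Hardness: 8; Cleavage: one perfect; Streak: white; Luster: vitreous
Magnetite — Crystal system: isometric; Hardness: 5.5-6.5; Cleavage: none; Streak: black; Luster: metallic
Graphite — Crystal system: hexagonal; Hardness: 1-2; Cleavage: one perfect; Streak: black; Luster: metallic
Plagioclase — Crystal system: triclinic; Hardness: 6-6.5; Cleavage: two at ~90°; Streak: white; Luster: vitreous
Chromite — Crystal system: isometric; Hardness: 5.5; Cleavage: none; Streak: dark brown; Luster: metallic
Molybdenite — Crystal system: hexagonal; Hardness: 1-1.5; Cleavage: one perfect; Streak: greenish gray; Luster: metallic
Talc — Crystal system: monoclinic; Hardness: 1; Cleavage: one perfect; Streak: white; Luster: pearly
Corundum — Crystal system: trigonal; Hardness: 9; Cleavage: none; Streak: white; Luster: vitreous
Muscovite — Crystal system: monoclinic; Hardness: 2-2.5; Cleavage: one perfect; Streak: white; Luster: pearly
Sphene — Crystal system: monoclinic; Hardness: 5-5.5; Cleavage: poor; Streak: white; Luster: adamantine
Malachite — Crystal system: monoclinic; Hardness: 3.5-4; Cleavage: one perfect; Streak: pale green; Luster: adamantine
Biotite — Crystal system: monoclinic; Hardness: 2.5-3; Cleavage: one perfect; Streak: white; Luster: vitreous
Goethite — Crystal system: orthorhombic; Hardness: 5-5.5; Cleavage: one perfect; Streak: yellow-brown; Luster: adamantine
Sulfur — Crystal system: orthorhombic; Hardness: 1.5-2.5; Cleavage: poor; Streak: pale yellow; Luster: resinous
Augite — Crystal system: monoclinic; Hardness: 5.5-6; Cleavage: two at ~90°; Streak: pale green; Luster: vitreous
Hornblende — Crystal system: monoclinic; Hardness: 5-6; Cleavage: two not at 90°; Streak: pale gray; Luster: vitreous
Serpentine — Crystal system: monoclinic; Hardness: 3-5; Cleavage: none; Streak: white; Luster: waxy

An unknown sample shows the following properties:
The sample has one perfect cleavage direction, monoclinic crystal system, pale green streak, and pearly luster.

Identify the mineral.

One perfect cleavage direction: only Chlorite, Barite, Gypsum, Epidote, Azurite, Topaz, Graphite, Molybdenite, Talc, Muscovite, Malachite, Biotite, Goethite remain.
Monoclinic crystal system rules out Barite, Topaz, Graphite, Molybdenite, Goethite.
Pale green streak: leaves Chlorite, Malachite.
Pearly luster eliminates Malachite.
Only Chlorite satisfies all observations.

Chlorite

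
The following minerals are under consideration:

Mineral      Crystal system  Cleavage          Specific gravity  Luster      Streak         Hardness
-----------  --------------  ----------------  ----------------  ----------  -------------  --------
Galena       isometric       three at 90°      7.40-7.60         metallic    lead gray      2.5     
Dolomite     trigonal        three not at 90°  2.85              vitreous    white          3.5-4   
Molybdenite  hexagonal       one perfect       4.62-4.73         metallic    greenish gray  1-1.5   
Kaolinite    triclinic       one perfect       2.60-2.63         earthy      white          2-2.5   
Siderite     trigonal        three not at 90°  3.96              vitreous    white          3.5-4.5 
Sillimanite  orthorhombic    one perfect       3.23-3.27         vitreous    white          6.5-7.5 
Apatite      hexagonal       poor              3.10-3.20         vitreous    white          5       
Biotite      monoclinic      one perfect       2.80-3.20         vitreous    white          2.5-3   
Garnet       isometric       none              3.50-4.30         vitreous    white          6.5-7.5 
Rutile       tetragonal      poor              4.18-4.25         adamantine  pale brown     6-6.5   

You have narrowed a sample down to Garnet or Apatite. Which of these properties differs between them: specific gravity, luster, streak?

Specific gravity: Garnet 3.50-4.30, Apatite 3.10-3.20 — different.
Luster: both vitreous — shared.
Streak: both white — shared.
Specific gravity is the diagnostic property here.

specific gravity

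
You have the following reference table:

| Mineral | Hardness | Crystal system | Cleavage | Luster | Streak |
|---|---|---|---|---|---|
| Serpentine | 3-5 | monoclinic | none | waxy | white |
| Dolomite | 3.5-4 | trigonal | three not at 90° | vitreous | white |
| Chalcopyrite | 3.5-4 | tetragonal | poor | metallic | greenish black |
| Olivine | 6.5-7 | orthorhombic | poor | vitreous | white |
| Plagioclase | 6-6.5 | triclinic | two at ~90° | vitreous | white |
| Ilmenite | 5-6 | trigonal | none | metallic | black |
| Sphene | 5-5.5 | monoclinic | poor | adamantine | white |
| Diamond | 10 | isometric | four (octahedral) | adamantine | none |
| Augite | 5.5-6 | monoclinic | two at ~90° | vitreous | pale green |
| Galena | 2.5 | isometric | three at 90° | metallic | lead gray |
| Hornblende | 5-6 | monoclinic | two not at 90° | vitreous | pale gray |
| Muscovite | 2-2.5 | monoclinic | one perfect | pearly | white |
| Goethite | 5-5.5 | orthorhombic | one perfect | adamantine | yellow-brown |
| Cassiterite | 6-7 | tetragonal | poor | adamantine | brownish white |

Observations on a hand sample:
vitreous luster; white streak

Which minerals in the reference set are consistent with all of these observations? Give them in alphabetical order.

Dolomite, Olivine, Plagioclase

Vitreous luster: only Dolomite, Olivine, Plagioclase, Augite, Hornblende remain.
White streak rules out Augite, Hornblende.
Remaining candidates: Dolomite, Olivine, Plagioclase.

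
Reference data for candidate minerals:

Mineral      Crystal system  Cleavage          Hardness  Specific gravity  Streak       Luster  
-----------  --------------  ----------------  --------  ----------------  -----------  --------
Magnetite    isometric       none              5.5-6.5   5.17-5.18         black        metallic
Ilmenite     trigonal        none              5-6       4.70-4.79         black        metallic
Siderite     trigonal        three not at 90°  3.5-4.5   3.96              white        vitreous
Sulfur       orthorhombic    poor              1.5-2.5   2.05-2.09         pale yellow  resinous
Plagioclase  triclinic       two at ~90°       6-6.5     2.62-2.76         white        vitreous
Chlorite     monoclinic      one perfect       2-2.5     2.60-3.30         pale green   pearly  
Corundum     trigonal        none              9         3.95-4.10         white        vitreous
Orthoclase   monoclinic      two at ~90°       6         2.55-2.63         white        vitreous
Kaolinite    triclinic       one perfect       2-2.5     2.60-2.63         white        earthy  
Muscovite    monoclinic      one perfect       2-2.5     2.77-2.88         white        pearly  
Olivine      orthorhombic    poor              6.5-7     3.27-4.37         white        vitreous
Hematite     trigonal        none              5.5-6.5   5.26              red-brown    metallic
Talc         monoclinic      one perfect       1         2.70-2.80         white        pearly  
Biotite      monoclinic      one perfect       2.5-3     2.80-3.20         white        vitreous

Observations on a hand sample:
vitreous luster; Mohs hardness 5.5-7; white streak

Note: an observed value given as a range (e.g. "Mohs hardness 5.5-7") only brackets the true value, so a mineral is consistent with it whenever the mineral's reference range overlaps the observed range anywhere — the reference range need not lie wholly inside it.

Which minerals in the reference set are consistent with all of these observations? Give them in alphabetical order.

Olivine, Orthoclase, Plagioclase

Vitreous luster: leaves Siderite, Plagioclase, Corundum, Orthoclase, Olivine, Biotite.
Mohs hardness 5.5-7 rules out Siderite, Corundum, Biotite.
White streak: all remaining candidates fit.
The minerals that satisfy all observations are Olivine, Orthoclase, Plagioclase.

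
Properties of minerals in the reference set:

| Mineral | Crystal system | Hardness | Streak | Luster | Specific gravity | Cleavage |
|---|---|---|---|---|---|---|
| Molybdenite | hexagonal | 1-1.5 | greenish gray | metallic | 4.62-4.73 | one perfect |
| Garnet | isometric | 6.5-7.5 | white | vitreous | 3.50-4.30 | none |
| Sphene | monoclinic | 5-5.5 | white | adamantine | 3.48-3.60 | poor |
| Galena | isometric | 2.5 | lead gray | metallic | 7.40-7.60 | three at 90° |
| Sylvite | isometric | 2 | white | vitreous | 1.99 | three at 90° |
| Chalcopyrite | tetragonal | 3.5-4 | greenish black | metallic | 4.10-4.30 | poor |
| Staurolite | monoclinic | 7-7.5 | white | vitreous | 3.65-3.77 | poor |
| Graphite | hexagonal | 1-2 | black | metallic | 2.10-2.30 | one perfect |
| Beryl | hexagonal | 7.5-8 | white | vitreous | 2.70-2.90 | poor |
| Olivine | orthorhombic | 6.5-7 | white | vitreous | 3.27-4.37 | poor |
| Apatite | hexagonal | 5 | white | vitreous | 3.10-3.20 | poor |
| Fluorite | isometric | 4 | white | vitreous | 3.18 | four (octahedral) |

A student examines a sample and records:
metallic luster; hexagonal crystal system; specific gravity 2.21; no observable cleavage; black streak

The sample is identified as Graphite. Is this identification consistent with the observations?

Metallic luster — matches Graphite (metallic luster).
Hexagonal crystal system — matches Graphite (hexagonal system).
Specific gravity 2.21 — matches Graphite (SG 2.10-2.30).
No observable cleavage — Graphite has cleavage one perfect; a mismatch.
Black streak — matches Graphite (black streak).
Graphite is excluded by the cleavage.

Inconsistent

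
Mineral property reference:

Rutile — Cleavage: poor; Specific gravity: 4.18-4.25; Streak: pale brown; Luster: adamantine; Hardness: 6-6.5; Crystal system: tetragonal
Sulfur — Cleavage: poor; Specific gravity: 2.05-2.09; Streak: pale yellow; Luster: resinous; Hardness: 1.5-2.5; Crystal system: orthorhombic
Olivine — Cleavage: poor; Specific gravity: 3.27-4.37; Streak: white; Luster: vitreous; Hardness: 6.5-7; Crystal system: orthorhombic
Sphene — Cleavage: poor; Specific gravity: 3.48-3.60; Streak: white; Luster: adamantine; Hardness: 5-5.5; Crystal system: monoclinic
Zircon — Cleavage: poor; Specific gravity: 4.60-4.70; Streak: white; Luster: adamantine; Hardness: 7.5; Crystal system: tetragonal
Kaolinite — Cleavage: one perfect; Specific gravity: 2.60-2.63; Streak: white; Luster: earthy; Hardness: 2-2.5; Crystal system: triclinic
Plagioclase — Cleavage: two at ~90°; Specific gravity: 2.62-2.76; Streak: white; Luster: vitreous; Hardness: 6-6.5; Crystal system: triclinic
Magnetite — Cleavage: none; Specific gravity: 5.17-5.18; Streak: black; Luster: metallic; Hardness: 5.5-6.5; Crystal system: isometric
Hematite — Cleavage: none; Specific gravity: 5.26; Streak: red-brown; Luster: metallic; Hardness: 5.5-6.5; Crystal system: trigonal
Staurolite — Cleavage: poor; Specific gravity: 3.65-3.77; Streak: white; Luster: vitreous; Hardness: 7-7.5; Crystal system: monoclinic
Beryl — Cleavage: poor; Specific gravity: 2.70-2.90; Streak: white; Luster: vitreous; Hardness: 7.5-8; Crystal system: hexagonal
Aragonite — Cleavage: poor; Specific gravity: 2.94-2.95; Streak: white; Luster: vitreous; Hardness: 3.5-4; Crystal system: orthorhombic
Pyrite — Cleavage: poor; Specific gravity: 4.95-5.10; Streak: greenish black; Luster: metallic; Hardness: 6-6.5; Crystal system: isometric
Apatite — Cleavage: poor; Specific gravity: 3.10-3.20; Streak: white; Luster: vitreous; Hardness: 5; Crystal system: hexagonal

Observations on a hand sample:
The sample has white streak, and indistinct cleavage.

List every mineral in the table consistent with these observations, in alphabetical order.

White streak is inconsistent with Rutile, Sulfur, Magnetite, Hematite, Pyrite.
Indistinct cleavage eliminates Kaolinite, Plagioclase.
Consistent with every observation: Apatite, Aragonite, Beryl, Olivine, Sphene, Staurolite, Zircon.

Apatite, Aragonite, Beryl, Olivine, Sphene, Staurolite, Zircon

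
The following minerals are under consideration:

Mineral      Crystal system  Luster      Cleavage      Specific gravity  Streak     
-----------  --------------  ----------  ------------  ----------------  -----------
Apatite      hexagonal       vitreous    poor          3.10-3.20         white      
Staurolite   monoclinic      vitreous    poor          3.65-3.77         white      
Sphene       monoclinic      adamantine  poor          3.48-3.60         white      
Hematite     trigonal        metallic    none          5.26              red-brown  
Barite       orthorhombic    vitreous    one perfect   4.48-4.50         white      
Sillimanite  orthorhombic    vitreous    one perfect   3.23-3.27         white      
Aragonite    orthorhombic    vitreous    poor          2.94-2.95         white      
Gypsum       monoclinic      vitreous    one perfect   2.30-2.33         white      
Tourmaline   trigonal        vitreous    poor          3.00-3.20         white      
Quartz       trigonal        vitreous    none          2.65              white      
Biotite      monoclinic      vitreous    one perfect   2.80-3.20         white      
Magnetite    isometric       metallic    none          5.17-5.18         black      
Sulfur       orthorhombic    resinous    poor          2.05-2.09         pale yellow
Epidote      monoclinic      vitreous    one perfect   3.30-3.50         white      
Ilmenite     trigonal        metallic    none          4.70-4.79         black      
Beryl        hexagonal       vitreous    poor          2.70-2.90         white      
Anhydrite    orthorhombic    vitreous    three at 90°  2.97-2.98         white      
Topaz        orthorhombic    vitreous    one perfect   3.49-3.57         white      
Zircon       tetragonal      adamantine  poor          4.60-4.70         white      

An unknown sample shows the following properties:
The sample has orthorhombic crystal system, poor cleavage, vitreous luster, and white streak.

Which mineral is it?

Aragonite

Orthorhombic crystal system — only Barite, Sillimanite, Aragonite, Sulfur, Anhydrite, Topaz remain.
Poor cleavage — leaves Aragonite, Sulfur.
Vitreous luster excludes Sulfur.
White streak — all remaining candidates fit.
Aragonite is the sole remaining match.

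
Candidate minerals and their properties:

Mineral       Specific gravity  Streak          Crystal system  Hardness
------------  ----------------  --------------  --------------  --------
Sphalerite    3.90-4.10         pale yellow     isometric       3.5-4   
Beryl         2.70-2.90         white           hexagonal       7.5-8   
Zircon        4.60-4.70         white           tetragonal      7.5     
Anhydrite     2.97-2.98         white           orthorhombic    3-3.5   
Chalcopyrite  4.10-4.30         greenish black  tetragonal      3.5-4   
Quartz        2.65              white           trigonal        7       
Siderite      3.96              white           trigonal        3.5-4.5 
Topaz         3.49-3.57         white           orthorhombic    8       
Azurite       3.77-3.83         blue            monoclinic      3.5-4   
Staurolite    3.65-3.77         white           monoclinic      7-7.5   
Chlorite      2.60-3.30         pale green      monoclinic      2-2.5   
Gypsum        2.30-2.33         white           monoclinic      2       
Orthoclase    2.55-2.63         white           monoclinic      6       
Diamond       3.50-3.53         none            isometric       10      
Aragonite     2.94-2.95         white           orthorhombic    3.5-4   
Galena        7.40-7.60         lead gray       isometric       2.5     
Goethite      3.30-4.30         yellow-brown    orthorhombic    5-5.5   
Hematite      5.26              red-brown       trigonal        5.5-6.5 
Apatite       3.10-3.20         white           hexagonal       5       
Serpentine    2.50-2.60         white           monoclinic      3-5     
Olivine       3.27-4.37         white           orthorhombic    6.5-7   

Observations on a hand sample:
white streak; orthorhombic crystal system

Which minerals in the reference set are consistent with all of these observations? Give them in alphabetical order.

Anhydrite, Aragonite, Olivine, Topaz

White streak: only Beryl, Zircon, Anhydrite, Quartz, Siderite, Topaz, Staurolite, Gypsum, Orthoclase, Aragonite, Apatite, Serpentine, Olivine remain.
Orthorhombic crystal system: only Anhydrite, Topaz, Aragonite, Olivine remain.
The minerals that satisfy all observations are Anhydrite, Aragonite, Olivine, Topaz.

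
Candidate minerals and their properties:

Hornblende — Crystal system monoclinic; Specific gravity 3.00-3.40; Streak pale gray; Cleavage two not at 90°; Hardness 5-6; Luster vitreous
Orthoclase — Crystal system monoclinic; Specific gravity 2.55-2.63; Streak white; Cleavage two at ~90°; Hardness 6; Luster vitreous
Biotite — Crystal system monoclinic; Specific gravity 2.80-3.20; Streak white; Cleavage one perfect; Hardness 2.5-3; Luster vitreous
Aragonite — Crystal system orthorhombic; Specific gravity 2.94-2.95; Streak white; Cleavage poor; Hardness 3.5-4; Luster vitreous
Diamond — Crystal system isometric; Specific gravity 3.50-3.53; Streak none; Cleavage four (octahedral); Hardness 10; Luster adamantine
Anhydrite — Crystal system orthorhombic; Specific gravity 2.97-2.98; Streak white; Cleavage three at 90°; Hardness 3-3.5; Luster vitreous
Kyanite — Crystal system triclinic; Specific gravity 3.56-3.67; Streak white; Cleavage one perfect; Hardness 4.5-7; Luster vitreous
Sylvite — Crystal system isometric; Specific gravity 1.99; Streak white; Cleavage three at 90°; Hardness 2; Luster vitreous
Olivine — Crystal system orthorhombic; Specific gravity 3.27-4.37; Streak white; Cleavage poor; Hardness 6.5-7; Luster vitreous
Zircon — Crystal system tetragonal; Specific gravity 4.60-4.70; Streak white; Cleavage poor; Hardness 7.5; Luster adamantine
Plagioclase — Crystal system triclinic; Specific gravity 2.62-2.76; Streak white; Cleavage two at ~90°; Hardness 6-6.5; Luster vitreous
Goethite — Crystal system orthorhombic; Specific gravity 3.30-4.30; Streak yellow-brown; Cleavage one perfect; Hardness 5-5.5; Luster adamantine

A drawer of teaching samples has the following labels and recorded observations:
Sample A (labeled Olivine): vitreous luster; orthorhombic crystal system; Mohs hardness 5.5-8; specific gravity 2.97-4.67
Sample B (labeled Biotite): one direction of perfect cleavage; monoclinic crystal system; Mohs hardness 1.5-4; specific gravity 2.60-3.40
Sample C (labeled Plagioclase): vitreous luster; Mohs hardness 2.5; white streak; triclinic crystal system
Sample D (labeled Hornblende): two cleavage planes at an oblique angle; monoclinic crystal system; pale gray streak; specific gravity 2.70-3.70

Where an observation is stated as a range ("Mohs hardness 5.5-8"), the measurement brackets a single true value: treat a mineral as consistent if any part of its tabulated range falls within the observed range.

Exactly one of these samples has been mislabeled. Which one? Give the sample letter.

C

Sample A: every observation is compatible with the reference values for Olivine.
Sample B: every observation is compatible with the reference values for Biotite.
Sample C: Mohs hardness 2.5 is outside the reference for Plagioclase (hardness 6-6.5) — mislabeled.
Sample D: every observation is compatible with the reference values for Hornblende.
The mislabeled specimen is C.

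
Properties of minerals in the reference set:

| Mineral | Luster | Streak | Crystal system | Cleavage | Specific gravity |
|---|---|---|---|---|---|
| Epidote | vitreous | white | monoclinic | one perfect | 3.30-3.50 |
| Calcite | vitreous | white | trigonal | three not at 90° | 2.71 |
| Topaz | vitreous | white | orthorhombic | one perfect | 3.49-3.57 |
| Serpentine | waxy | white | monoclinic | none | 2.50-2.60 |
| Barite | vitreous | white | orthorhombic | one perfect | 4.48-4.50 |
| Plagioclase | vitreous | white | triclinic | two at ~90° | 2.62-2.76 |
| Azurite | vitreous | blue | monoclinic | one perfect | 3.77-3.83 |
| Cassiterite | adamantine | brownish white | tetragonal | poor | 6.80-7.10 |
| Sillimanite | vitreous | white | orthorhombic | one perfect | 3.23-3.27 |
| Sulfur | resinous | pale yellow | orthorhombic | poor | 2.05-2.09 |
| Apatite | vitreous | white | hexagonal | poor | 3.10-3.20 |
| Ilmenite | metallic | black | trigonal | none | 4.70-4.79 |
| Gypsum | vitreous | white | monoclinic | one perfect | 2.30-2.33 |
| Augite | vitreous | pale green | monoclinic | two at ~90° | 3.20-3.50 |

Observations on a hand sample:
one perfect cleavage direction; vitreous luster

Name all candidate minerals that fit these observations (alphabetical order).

One perfect cleavage direction — leaves Epidote, Topaz, Barite, Azurite, Sillimanite, Gypsum.
Vitreous luster — consistent with all remaining minerals.
The minerals that satisfy all observations are Azurite, Barite, Epidote, Gypsum, Sillimanite, Topaz.

Azurite, Barite, Epidote, Gypsum, Sillimanite, Topaz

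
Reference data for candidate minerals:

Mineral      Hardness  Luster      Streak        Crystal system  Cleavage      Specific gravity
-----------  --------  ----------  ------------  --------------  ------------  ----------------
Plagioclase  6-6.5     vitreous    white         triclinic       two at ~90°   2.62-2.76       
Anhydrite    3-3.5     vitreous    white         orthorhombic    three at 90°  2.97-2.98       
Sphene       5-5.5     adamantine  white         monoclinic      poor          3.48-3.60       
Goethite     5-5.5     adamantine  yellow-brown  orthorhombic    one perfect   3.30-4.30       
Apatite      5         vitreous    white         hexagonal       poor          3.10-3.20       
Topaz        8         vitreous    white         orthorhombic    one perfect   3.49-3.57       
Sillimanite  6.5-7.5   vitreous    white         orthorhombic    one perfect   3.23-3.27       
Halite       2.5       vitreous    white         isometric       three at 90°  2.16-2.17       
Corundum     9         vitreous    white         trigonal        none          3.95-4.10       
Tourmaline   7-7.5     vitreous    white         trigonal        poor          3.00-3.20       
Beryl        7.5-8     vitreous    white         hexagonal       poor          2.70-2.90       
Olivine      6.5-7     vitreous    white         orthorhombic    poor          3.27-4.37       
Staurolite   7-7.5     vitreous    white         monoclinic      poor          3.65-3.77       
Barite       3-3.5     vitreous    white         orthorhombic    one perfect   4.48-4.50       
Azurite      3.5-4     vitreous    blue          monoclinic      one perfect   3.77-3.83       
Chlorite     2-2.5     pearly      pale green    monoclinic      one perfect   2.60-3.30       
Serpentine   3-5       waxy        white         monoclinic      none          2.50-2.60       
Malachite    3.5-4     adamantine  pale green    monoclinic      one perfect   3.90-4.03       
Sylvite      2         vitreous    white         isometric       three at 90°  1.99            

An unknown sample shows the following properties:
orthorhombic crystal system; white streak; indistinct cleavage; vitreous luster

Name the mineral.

Olivine

Orthorhombic crystal system: leaves Anhydrite, Goethite, Topaz, Sillimanite, Olivine, Barite.
White streak is inconsistent with Goethite.
Indistinct cleavage: narrows the field to Olivine.
Vitreous luster: every remaining candidate is consistent.
The only mineral consistent with every observation is Olivine.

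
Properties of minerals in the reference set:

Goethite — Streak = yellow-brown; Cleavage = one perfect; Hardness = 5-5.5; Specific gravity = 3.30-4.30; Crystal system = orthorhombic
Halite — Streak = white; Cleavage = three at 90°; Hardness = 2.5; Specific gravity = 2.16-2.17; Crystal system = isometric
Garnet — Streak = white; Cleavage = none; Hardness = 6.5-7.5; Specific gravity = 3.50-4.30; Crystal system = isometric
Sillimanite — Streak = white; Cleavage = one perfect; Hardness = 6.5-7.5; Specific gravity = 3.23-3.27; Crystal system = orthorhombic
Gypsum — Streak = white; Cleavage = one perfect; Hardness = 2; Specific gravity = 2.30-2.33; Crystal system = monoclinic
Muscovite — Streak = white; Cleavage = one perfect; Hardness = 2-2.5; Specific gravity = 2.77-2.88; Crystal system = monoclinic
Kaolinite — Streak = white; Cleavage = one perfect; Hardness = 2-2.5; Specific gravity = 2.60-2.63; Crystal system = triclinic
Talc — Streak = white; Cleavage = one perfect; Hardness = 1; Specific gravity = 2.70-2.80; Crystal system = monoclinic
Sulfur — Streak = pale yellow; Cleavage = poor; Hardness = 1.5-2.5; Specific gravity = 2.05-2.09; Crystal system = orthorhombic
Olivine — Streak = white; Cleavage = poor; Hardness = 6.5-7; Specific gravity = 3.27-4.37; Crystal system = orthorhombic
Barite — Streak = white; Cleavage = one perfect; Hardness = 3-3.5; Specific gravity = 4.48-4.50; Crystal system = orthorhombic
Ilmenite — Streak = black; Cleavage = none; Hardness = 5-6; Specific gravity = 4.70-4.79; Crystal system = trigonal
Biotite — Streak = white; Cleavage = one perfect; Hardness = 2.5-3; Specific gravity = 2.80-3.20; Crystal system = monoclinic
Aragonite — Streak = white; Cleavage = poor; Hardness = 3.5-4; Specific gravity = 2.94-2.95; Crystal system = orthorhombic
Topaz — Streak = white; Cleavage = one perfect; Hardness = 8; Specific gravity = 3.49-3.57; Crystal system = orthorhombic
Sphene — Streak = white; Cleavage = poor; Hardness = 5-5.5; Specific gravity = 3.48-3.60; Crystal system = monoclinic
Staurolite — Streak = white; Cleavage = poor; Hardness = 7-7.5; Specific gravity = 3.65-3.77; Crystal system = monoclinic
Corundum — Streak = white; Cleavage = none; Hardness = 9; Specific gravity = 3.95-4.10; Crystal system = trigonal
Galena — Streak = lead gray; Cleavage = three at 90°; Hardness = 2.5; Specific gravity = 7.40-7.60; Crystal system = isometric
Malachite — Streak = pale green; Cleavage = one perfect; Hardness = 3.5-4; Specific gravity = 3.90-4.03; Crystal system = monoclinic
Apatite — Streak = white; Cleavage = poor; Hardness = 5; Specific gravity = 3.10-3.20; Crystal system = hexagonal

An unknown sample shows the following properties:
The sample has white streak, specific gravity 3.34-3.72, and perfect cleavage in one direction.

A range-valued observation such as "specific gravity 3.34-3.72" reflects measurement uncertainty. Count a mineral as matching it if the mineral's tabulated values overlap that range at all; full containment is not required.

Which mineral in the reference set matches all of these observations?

Topaz

White streak rules out Goethite, Sulfur, Ilmenite, Galena, Malachite.
Specific gravity 3.34-3.72 — leaves Garnet, Olivine, Topaz, Sphene, Staurolite.
Perfect cleavage in one direction — narrows the field to Topaz.
Only Topaz satisfies all observations.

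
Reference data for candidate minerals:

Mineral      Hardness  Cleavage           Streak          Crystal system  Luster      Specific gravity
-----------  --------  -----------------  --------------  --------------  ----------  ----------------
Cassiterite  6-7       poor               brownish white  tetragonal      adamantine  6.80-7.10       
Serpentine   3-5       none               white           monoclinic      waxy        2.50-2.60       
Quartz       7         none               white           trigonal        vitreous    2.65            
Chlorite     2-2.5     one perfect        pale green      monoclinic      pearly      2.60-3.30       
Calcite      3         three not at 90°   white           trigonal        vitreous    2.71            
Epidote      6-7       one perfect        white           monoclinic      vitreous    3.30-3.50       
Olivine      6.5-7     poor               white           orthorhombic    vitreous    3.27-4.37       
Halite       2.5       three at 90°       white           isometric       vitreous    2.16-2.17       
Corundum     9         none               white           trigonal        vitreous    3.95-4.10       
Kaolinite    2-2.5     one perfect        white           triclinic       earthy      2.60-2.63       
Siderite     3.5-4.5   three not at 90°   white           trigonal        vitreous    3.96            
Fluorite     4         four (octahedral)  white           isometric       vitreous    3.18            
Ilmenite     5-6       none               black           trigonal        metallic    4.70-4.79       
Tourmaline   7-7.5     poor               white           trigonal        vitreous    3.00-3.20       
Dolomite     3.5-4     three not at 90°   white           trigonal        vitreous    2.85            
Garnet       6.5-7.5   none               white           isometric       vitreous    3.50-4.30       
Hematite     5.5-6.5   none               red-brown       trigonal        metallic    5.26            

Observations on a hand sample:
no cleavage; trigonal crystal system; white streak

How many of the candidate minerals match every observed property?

No cleavage: leaves Serpentine, Quartz, Corundum, Ilmenite, Garnet, Hematite.
Trigonal crystal system rules out Serpentine, Garnet.
White streak eliminates Ilmenite, Hematite.
Remaining candidates: Corundum, Quartz.
That is 2 minerals.

2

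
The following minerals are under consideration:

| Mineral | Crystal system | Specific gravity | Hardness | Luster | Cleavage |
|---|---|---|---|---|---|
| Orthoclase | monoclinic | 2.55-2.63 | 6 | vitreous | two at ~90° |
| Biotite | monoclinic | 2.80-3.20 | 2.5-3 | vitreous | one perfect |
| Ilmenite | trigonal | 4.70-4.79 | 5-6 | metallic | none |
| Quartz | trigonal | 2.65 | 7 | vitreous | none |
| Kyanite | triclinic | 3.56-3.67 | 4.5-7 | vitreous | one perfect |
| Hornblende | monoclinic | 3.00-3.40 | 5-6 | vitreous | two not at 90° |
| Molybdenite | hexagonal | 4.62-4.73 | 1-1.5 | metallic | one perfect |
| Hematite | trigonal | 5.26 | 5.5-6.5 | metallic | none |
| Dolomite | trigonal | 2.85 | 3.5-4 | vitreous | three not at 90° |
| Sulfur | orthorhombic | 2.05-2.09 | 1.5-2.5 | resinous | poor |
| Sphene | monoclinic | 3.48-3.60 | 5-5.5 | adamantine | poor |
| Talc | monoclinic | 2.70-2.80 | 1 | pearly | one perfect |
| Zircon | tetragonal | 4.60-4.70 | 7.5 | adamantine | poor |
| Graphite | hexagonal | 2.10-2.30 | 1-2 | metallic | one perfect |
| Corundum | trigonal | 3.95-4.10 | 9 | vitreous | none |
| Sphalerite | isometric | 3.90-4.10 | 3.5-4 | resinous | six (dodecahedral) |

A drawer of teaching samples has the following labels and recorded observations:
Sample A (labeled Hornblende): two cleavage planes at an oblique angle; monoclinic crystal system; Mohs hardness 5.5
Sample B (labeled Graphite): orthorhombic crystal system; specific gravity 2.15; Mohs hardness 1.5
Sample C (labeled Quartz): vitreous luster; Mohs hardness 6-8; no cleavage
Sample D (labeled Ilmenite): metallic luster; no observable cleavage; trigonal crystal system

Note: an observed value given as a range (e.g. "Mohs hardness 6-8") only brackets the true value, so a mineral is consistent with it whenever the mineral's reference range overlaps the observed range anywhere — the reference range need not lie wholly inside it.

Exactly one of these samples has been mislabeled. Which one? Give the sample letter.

Sample A: every observation is compatible with the reference values for Hornblende.
Sample B: orthorhombic crystal system is outside the reference for Graphite (hexagonal system) — mislabeled.
Sample C: every observation is compatible with the reference values for Quartz.
Sample D: every observation is compatible with the reference values for Ilmenite.
Only sample B is inconsistent with its label.

B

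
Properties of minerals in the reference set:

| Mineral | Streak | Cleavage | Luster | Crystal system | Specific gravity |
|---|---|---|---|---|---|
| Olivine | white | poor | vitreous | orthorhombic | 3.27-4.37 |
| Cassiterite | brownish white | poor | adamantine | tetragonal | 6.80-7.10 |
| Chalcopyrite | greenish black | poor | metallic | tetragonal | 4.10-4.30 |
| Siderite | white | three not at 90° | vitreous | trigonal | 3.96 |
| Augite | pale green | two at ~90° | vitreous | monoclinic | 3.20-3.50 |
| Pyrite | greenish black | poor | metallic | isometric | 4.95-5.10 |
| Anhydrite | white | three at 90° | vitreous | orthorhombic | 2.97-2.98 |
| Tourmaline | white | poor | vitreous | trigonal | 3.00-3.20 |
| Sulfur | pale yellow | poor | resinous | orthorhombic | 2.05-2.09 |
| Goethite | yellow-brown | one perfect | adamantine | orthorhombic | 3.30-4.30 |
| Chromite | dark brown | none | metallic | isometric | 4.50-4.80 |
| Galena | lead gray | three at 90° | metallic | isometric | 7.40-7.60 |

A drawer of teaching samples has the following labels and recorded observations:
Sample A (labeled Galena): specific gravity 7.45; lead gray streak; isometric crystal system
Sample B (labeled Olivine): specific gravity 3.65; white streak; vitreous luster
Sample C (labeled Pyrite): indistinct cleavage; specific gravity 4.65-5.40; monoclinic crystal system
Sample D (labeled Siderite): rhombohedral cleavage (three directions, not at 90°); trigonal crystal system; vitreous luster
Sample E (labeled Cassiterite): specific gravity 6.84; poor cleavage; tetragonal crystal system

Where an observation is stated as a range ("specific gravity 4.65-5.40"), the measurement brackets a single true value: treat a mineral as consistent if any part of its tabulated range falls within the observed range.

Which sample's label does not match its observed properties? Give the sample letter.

C

Sample A: nothing contradicts Galena.
Sample B: nothing contradicts Olivine.
Sample C: Pyrite has isometric system, but the record shows monoclinic crystal system — this label is wrong.
Sample D: nothing contradicts Siderite.
Sample E: nothing contradicts Cassiterite.
Sample C is the mislabeled one.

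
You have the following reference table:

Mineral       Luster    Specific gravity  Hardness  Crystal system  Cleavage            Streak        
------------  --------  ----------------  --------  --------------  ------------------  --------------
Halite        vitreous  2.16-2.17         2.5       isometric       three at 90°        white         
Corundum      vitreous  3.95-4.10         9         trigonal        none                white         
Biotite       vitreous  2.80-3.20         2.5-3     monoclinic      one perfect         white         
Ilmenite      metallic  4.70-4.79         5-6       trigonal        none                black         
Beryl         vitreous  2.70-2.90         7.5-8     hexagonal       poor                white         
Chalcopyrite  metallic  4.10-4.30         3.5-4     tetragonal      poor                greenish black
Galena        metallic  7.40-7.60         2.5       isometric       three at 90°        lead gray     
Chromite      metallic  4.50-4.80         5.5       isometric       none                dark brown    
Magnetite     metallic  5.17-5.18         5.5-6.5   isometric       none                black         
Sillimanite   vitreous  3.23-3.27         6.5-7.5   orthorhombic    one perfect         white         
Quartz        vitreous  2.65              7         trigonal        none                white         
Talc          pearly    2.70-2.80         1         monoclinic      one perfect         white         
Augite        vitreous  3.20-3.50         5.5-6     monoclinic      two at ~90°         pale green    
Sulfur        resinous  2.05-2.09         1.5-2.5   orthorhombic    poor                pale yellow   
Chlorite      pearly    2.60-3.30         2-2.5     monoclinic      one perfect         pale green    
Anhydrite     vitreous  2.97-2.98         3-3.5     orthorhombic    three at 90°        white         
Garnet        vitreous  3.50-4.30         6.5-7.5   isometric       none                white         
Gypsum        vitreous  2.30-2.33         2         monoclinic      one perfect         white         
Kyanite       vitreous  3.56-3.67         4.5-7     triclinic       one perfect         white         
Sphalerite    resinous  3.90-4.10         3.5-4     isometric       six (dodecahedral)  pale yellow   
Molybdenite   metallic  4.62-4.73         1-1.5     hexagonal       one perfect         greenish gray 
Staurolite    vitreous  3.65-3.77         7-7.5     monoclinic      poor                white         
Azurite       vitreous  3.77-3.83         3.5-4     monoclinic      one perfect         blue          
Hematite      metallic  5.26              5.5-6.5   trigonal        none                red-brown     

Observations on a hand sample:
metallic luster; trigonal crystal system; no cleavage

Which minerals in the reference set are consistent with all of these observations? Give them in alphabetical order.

Metallic luster — leaves Ilmenite, Chalcopyrite, Galena, Chromite, Magnetite, Molybdenite, Hematite.
Trigonal crystal system — only Ilmenite, Hematite remain.
No cleavage — consistent with all remaining minerals.
Remaining candidates: Hematite, Ilmenite.

Hematite, Ilmenite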